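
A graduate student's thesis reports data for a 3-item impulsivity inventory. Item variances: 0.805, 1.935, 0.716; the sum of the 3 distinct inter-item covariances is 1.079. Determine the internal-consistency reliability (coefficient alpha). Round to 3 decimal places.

Σσ²ᵢ = 0.805 + 1.935 + 0.716 = 3.456
Sum of distinct covariances = 1.079
total variance = Σσ²ᵢ + 2·Σcov = 3.456 + 2 × 1.079 = 5.614
α = (3/2)·(1 − 3.456/5.614) = 0.577

coefficient alpha = 0.577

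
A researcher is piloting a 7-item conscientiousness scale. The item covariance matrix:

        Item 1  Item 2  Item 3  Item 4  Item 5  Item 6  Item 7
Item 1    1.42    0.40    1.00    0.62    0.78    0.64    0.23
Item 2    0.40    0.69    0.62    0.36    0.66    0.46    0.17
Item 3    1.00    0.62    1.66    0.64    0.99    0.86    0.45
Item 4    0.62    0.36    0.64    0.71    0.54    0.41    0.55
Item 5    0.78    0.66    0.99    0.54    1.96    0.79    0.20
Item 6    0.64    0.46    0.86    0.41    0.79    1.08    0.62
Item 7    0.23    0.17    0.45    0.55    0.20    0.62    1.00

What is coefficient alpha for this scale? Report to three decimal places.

Σσ²ᵢ = 1.42 + 0.69 + 1.66 + 0.71 + 1.96 + 1.08 + 1.00 = 8.52
Σ_{i<j} σ_ij = 11.99
σ²_T = 8.52 + 2 × 11.99 = 32.50
α = (k/(k−1))·(1 − Σσ²ᵢ/σ²_T) = (7/6)·(1 − 8.52/32.50) = 0.861

α = 0.861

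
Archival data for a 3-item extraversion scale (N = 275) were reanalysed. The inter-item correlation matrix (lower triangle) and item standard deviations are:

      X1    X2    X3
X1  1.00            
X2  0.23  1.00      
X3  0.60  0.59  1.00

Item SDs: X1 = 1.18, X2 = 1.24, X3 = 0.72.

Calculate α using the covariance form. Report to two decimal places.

α = 0.66

Σσ²ᵢ = 1.18² + 1.24² + 0.72² = 3.4484
Covariances σ_ij = r_ij · s_i · s_j:
  σ(X1,X2) = 0.23 × 1.18 × 1.24 = 0.3365
  σ(X1,X3) = 0.60 × 1.18 × 0.72 = 0.5098
  σ(X2,X3) = 0.59 × 1.24 × 0.72 = 0.5268
σ²_T = Σσ²ᵢ + 2·Σσ_ij = 3.4484 + 2 × 1.3731 = 6.1946
α = (3/2)·(1 − 3.4484/6.1946) = 0.66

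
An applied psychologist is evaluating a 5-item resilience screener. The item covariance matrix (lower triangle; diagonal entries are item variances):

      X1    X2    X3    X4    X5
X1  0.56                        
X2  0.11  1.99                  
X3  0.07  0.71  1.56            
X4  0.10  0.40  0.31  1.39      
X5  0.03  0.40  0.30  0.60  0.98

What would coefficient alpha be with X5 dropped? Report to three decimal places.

Remaining items: X1, X2, X3, X4 (k = 4).
sum of item variances = 0.56 + 1.99 + 1.56 + 1.39 = 5.50
Var(T) = 5.50 + 2 × 1.70 = 8.90
α (item deleted) = (4/3)·(1 − 5.50/8.90) = 0.509

α = 0.509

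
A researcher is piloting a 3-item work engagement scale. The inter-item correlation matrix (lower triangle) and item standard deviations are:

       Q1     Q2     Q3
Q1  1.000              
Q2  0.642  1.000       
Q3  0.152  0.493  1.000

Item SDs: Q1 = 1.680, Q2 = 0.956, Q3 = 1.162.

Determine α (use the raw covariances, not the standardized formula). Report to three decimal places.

Σσ²ᵢ = 1.680² + 0.956² + 1.162² = 5.0866
Covariances σ_ij = r_ij · s_i · s_j:
  σ(Q1,Q2) = 0.642 × 1.680 × 0.956 = 1.0311
  σ(Q1,Q3) = 0.152 × 1.680 × 1.162 = 0.2967
  σ(Q2,Q3) = 0.493 × 0.956 × 1.162 = 0.5477
σ²_T = Σσ²ᵢ + 2·Σσ_ij = 5.0866 + 2 × 1.8755 = 8.8376
α = (3/2)·(1 − 5.0866/8.8376) = 0.637

α = 0.637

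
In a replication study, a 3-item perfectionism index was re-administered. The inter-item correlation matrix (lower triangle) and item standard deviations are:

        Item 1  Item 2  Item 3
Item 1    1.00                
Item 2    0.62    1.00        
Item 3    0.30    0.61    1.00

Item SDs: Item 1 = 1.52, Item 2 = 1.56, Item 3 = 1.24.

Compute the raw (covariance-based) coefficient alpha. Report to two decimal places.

Σσ²ᵢ = 1.52² + 1.56² + 1.24² = 6.2816
Covariances σ_ij = r_ij · s_i · s_j:
  σ(Item 1,Item 2) = 0.62 × 1.52 × 1.56 = 1.4701
  σ(Item 1,Item 3) = 0.30 × 1.52 × 1.24 = 0.5654
  σ(Item 2,Item 3) = 0.61 × 1.56 × 1.24 = 1.1800
σ²_T = Σσ²ᵢ + 2·Σσ_ij = 6.2816 + 2 × 3.2155 = 12.7126
α = (3/2)·(1 − 6.2816/12.7126) = 0.76

coefficient alpha = 0.76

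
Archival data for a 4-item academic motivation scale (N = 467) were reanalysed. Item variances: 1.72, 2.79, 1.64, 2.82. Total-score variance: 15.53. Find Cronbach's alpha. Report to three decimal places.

α = 0.563

Σσᵢ² = 1.72 + 2.79 + 1.64 + 2.82 = 8.97
α = (k/(k−1))·(1 − Σσᵢ²/total variance) = (4/3)·(1 − 8.97/15.53) = 0.563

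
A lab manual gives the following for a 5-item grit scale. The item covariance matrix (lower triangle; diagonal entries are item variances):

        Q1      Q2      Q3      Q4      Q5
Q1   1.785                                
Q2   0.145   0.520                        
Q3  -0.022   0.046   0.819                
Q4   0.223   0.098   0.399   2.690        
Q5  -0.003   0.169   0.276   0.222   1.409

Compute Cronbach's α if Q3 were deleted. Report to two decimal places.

Remaining items: Q1, Q2, Q4, Q5 (k = 4).
sum of item variances = 1.785 + 0.520 + 2.690 + 1.409 = 6.404
total variance = 6.404 + 2 × 0.854 = 8.112
α (item deleted) = (4/3)·(1 − 6.404/8.112) = 0.28

Cronbach's α = 0.28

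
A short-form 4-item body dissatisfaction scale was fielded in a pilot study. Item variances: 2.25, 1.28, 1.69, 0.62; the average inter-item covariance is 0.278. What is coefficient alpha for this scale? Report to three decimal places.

ΣVar(i) = 2.25 + 1.28 + 1.69 + 0.62 = 5.84
Sum of the 6 distinct covariances = 6 × 0.278 = 1.668
total variance = ΣVar(i) + 2·Σcov = 5.84 + 2 × 1.668 = 9.176
α = (4/3)·(1 − 5.84/9.176) = 0.485

α = 0.485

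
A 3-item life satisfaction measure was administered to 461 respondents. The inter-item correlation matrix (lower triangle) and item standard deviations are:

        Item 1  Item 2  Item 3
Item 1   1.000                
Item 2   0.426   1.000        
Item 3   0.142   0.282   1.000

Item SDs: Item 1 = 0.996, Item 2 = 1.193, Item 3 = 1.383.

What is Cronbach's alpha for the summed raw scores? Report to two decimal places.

Cronbach's alpha = 0.53

Σσ²ᵢ = 0.996² + 1.193² + 1.383² = 4.3280
Covariances σ_ij = r_ij · s_i · s_j:
  σ(Item 1,Item 2) = 0.426 × 0.996 × 1.193 = 0.5062
  σ(Item 1,Item 3) = 0.142 × 0.996 × 1.383 = 0.1956
  σ(Item 2,Item 3) = 0.282 × 1.193 × 1.383 = 0.4653
σ²_T = Σσ²ᵢ + 2·Σσ_ij = 4.3280 + 2 × 1.1671 = 6.6622
α = (3/2)·(1 − 4.3280/6.6622) = 0.53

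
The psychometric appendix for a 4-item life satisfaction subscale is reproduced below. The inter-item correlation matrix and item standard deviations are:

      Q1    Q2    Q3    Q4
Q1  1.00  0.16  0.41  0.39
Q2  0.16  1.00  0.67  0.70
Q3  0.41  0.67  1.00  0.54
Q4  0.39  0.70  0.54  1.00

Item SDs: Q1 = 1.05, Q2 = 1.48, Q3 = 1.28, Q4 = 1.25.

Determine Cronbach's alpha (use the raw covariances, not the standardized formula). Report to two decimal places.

Σσ²ᵢ = 1.05² + 1.48² + 1.28² + 1.25² = 6.4938
Covariances σ_ij = r_ij · s_i · s_j:
  σ(Q1,Q2) = 0.16 × 1.05 × 1.48 = 0.2486
  σ(Q1,Q3) = 0.41 × 1.05 × 1.28 = 0.5510
  σ(Q1,Q4) = 0.39 × 1.05 × 1.25 = 0.5119
  σ(Q2,Q3) = 0.67 × 1.48 × 1.28 = 1.2692
  σ(Q2,Q4) = 0.70 × 1.48 × 1.25 = 1.2950
  σ(Q3,Q4) = 0.54 × 1.28 × 1.25 = 0.8640
σ²_T = Σσ²ᵢ + 2·Σσ_ij = 6.4938 + 2 × 4.7397 = 15.9732
α = (4/3)·(1 − 6.4938/15.9732) = 0.79

Cronbach's alpha = 0.79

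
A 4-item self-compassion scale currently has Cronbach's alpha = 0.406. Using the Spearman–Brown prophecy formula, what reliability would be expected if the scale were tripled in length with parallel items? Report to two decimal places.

Length factor m = 3
α' = m·α / (1 + (m−1)·α)
   = 3 × 0.406 / (1 + (3 − 1) × 0.406)
   = 1.2180 / 1.8120 = 0.67

predicted reliability = 0.67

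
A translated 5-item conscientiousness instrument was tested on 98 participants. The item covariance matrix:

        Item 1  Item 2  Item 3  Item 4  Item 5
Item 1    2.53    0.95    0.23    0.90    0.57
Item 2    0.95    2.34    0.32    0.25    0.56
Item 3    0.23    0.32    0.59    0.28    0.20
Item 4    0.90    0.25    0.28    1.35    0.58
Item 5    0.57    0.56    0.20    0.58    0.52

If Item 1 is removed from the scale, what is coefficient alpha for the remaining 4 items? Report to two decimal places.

Remaining items: Item 2, Item 3, Item 4, Item 5 (k = 4).
ΣVar(i) = 2.34 + 0.59 + 1.35 + 0.52 = 4.80
σ²_T = 4.80 + 2 × 2.19 = 9.18
α (item deleted) = (4/3)·(1 − 4.80/9.18) = 0.64

α = 0.64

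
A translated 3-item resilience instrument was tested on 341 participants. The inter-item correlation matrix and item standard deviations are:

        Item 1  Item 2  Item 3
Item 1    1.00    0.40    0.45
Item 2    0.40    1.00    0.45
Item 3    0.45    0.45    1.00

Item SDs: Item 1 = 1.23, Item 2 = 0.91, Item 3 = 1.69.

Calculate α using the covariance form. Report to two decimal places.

α = 0.67

Σσ²ᵢ = 1.23² + 0.91² + 1.69² = 5.1971
Covariances σ_ij = r_ij · s_i · s_j:
  σ(Item 1,Item 2) = 0.40 × 1.23 × 0.91 = 0.4477
  σ(Item 1,Item 3) = 0.45 × 1.23 × 1.69 = 0.9354
  σ(Item 2,Item 3) = 0.45 × 0.91 × 1.69 = 0.6921
σ²_T = Σσ²ᵢ + 2·Σσ_ij = 5.1971 + 2 × 2.0752 = 9.3475
α = (3/2)·(1 − 5.1971/9.3475) = 0.67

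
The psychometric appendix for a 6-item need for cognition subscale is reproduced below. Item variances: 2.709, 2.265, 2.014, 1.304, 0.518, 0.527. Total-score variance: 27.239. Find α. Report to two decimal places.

α = 0.79

Σσ²ᵢ = 2.709 + 2.265 + 2.014 + 1.304 + 0.518 + 0.527 = 9.337
α = (k/(k−1))·(1 − Σσ²ᵢ/Var(T)) = (6/5)·(1 − 9.337/27.239) = 0.79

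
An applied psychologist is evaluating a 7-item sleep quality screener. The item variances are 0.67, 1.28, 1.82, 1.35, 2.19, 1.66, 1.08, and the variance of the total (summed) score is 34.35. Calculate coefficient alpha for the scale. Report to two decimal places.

coefficient alpha = 0.83

ΣVar(i) = 0.67 + 1.28 + 1.82 + 1.35 + 2.19 + 1.66 + 1.08 = 10.05
α = (k/(k−1))·(1 − ΣVar(i)/Var(T)) = (7/6)·(1 − 10.05/34.35) = 0.83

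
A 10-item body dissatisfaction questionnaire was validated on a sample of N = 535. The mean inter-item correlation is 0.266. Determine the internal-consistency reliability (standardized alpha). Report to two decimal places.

α = 0.78

Standardized α = k·r̄ / (1 + (k−1)·r̄) = 10 × 0.266 / (1 + 9 × 0.266)
  = 2.6600 / 3.3940 = 0.78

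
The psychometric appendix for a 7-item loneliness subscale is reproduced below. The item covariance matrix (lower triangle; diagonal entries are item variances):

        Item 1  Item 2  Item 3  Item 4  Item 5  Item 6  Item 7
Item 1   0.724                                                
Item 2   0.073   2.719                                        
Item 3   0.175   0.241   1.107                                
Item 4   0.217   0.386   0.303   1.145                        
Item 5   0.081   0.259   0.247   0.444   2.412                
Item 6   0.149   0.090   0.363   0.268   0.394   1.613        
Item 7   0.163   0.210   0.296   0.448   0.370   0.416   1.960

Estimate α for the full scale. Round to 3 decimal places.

ΣVar(i) = 0.724 + 2.719 + 1.107 + 1.145 + 2.412 + 1.613 + 1.960 = 11.680
Sum of the distinct covariances = 5.593
Var(T) = 11.680 + 2 × 5.593 = 22.866
α = (k/(k−1))·(1 − ΣVar(i)/Var(T)) = (7/6)·(1 − 11.680/22.866) = 0.571

α = 0.571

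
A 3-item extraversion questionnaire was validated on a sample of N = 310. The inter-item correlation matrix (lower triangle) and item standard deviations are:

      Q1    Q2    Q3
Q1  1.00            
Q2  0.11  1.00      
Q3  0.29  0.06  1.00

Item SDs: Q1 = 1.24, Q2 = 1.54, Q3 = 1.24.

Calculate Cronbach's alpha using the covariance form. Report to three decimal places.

Cronbach's alpha = 0.331

Σσ²ᵢ = 1.24² + 1.54² + 1.24² = 5.4468
Covariances σ_ij = r_ij · s_i · s_j:
  σ(Q1,Q2) = 0.11 × 1.24 × 1.54 = 0.2101
  σ(Q1,Q3) = 0.29 × 1.24 × 1.24 = 0.4459
  σ(Q2,Q3) = 0.06 × 1.54 × 1.24 = 0.1146
σ²_T = Σσ²ᵢ + 2·Σσ_ij = 5.4468 + 2 × 0.7706 = 6.9880
α = (3/2)·(1 − 5.4468/6.9880) = 0.331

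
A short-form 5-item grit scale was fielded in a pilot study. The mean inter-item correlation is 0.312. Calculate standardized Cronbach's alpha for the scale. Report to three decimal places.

Standardized α = k·r̄ / (1 + (k−1)·r̄) = 5 × 0.312 / (1 + 4 × 0.312)
  = 1.5600 / 2.2480 = 0.694

α = 0.694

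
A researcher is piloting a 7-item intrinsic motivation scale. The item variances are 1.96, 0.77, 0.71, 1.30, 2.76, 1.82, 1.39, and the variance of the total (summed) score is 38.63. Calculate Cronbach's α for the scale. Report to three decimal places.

Cronbach's α = 0.843

sum of item variances = 1.96 + 0.77 + 0.71 + 1.30 + 2.76 + 1.82 + 1.39 = 10.71
α = (k/(k−1))·(1 − sum of item variances/σ²_T) = (7/6)·(1 − 10.71/38.63) = 0.843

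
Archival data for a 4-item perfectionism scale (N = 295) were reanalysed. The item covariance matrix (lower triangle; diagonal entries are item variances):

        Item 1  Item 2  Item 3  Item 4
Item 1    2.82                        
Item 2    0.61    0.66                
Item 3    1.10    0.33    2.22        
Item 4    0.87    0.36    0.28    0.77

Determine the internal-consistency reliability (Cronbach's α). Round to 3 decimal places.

ΣVar(i) = 2.82 + 0.66 + 2.22 + 0.77 = 6.47
Sum of off-diagonal covariances = 3.55
σ²_total = 6.47 + 2 × 3.55 = 13.57
α = (k/(k−1))·(1 − ΣVar(i)/σ²_total) = (4/3)·(1 − 6.47/13.57) = 0.698

Cronbach's α = 0.698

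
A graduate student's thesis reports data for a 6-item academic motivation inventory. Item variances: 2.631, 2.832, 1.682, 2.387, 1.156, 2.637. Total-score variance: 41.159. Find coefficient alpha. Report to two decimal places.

sum of item variances = 2.631 + 2.832 + 1.682 + 2.387 + 1.156 + 2.637 = 13.325
α = (k/(k−1))·(1 − sum of item variances/total variance) = (6/5)·(1 − 13.325/41.159) = 0.81

coefficient alpha = 0.81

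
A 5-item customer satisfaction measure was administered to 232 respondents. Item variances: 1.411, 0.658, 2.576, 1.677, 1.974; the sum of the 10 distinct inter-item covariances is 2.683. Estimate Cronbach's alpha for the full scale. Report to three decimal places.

Cronbach's alpha = 0.491

Σσ²ᵢ = 1.411 + 0.658 + 2.576 + 1.677 + 1.974 = 8.296
Sum of distinct covariances = 2.683
σ²_total = Σσ²ᵢ + 2·Σcov = 8.296 + 2 × 2.683 = 13.662
α = (5/4)·(1 − 8.296/13.662) = 0.491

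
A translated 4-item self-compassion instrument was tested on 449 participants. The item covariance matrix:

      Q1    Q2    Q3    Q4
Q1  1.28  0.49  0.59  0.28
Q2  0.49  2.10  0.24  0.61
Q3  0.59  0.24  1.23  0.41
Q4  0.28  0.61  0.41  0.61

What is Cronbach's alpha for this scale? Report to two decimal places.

Cronbach's alpha = 0.67

Σσᵢ² = 1.28 + 2.10 + 1.23 + 0.61 = 5.22
Σ_{i<j} σ_ij = 2.62
total variance = 5.22 + 2 × 2.62 = 10.46
α = (k/(k−1))·(1 − Σσᵢ²/total variance) = (4/3)·(1 − 5.22/10.46) = 0.67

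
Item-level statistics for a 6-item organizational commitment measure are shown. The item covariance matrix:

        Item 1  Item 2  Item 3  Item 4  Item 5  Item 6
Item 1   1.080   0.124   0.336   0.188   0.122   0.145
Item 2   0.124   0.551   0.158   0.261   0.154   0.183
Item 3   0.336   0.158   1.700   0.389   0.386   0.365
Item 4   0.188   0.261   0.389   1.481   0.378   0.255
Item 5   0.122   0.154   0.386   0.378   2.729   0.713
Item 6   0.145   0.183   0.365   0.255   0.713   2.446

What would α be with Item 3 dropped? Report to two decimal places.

α = 0.47

Remaining items: Item 1, Item 2, Item 4, Item 5, Item 6 (k = 5).
Σσᵢ² = 1.080 + 0.551 + 1.481 + 2.729 + 2.446 = 8.287
σ²_T = 8.287 + 2 × 2.523 = 13.333
α (item deleted) = (5/4)·(1 − 8.287/13.333) = 0.47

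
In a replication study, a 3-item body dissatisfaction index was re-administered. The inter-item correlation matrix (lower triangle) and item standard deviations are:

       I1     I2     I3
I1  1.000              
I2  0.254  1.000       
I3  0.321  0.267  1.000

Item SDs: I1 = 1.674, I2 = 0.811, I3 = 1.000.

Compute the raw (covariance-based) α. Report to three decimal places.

α = 0.495

Σσ²ᵢ = 1.674² + 0.811² + 1.000² = 4.4600
Covariances σ_ij = r_ij · s_i · s_j:
  σ(I1,I2) = 0.254 × 1.674 × 0.811 = 0.3448
  σ(I1,I3) = 0.321 × 1.674 × 1.000 = 0.5374
  σ(I2,I3) = 0.267 × 0.811 × 1.000 = 0.2165
σ²_T = Σσ²ᵢ + 2·Σσ_ij = 4.4600 + 2 × 1.0987 = 6.6574
α = (3/2)·(1 − 4.4600/6.6574) = 0.495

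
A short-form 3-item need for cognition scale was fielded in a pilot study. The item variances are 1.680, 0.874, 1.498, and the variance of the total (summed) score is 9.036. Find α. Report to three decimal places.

sum of item variances = 1.680 + 0.874 + 1.498 = 4.052
α = (k/(k−1))·(1 − sum of item variances/total variance) = (3/2)·(1 − 4.052/9.036) = 0.827

α = 0.827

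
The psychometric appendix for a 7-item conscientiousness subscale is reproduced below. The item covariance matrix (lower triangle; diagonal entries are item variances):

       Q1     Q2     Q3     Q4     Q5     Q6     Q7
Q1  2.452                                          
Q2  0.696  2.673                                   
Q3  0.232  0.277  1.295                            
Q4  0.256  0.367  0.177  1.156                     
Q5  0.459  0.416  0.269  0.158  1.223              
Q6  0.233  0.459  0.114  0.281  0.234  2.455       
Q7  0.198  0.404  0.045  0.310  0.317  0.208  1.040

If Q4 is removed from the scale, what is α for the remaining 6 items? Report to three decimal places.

α = 0.540

Remaining items: Q1, Q2, Q3, Q5, Q6, Q7 (k = 6).
Σσ²ᵢ = 2.452 + 2.673 + 1.295 + 1.223 + 2.455 + 1.040 = 11.138
σ²_T = 11.138 + 2 × 4.561 = 20.260
α (item deleted) = (6/5)·(1 − 11.138/20.260) = 0.540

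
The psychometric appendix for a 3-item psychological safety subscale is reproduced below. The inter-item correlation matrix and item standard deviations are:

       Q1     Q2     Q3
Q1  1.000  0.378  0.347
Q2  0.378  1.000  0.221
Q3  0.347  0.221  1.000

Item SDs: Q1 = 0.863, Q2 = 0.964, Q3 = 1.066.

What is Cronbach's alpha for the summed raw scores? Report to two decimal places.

α = 0.57

Σσ²ᵢ = 0.863² + 0.964² + 1.066² = 2.8104
Covariances σ_ij = r_ij · s_i · s_j:
  σ(Q1,Q2) = 0.378 × 0.863 × 0.964 = 0.3145
  σ(Q1,Q3) = 0.347 × 0.863 × 1.066 = 0.3192
  σ(Q2,Q3) = 0.221 × 0.964 × 1.066 = 0.2271
σ²_T = Σσ²ᵢ + 2·Σσ_ij = 2.8104 + 2 × 0.8608 = 4.5320
α = (3/2)·(1 − 2.8104/4.5320) = 0.57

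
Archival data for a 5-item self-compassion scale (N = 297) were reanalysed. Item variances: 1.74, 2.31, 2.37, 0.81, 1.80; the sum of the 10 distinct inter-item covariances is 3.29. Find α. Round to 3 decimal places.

Σσᵢ² = 1.74 + 2.31 + 2.37 + 0.81 + 1.80 = 9.03
Sum of distinct covariances = 3.29
σ²_total = Σσᵢ² + 2·Σcov = 9.03 + 2 × 3.29 = 15.61
α = (5/4)·(1 − 9.03/15.61) = 0.527

α = 0.527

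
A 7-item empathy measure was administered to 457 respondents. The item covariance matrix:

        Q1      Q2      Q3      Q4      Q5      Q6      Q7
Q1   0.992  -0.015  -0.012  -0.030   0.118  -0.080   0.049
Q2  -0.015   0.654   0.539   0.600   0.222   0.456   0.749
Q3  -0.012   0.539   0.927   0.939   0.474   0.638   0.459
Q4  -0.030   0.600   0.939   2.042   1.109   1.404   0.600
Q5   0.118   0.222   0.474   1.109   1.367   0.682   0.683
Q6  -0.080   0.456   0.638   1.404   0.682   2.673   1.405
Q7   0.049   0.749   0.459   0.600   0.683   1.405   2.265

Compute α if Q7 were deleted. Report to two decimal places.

α = 0.74

Remaining items: Q1, Q2, Q3, Q4, Q5, Q6 (k = 6).
ΣVar(i) = 0.992 + 0.654 + 0.927 + 2.042 + 1.367 + 2.673 = 8.655
σ²_T = 8.655 + 2 × 7.044 = 22.743
α (item deleted) = (6/5)·(1 − 8.655/22.743) = 0.74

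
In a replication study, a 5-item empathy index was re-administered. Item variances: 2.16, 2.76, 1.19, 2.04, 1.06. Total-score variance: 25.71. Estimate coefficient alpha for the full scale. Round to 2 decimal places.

α = 0.80

sum of item variances = 2.16 + 2.76 + 1.19 + 2.04 + 1.06 = 9.21
α = (k/(k−1))·(1 − sum of item variances/σ²_total) = (5/4)·(1 − 9.21/25.71) = 0.80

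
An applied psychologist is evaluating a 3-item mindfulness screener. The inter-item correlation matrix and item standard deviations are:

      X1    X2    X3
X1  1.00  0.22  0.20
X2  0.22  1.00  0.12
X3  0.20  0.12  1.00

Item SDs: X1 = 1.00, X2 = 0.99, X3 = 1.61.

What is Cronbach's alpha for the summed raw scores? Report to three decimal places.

Σσ²ᵢ = 1.00² + 0.99² + 1.61² = 4.5722
Covariances σ_ij = r_ij · s_i · s_j:
  σ(X1,X2) = 0.22 × 1.00 × 0.99 = 0.2178
  σ(X1,X3) = 0.20 × 1.00 × 1.61 = 0.3220
  σ(X2,X3) = 0.12 × 0.99 × 1.61 = 0.1913
σ²_T = Σσ²ᵢ + 2·Σσ_ij = 4.5722 + 2 × 0.7311 = 6.0344
α = (3/2)·(1 − 4.5722/6.0344) = 0.363

Cronbach's alpha = 0.363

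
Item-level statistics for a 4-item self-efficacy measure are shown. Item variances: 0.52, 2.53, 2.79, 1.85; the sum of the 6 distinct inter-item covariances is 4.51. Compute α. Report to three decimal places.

α = 0.720

ΣVar(i) = 0.52 + 2.53 + 2.79 + 1.85 = 7.69
Sum of distinct covariances = 4.51
Var(T) = ΣVar(i) + 2·Σcov = 7.69 + 2 × 4.51 = 16.71
α = (4/3)·(1 − 7.69/16.71) = 0.720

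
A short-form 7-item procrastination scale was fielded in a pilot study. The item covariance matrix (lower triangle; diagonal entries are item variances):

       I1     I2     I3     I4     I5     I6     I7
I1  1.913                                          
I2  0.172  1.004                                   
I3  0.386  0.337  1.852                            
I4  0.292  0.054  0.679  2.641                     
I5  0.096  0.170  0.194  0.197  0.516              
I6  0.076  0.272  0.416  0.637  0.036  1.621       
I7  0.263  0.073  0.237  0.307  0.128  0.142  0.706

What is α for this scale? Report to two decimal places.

sum of item variances = 1.913 + 1.004 + 1.852 + 2.641 + 0.516 + 1.621 + 0.706 = 10.253
Sum of off-diagonal covariances = 5.164
Var(T) = 10.253 + 2 × 5.164 = 20.581
α = (k/(k−1))·(1 − sum of item variances/Var(T)) = (7/6)·(1 − 10.253/20.581) = 0.59

α = 0.59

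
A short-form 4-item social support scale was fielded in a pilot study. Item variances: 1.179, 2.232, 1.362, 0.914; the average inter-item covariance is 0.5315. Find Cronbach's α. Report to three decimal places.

Cronbach's α = 0.705

ΣVar(i) = 1.179 + 2.232 + 1.362 + 0.914 = 5.687
Sum of the 6 distinct covariances = 6 × 0.5315 = 3.1890
total variance = ΣVar(i) + 2·Σcov = 5.687 + 2 × 3.1890 = 12.0650
α = (4/3)·(1 − 5.687/12.0650) = 0.705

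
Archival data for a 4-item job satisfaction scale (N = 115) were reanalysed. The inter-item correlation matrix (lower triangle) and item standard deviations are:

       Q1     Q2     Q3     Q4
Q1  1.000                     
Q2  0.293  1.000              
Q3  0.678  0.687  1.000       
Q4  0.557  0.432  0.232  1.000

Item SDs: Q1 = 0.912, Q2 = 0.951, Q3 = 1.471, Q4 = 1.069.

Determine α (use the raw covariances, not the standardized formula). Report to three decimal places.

α = 0.772

Σσ²ᵢ = 0.912² + 0.951² + 1.471² + 1.069² = 5.0427
Covariances σ_ij = r_ij · s_i · s_j:
  σ(Q1,Q2) = 0.293 × 0.912 × 0.951 = 0.2541
  σ(Q1,Q3) = 0.678 × 0.912 × 1.471 = 0.9096
  σ(Q1,Q4) = 0.557 × 0.912 × 1.069 = 0.5430
  σ(Q2,Q3) = 0.687 × 0.951 × 1.471 = 0.9611
  σ(Q2,Q4) = 0.432 × 0.951 × 1.069 = 0.4392
  σ(Q3,Q4) = 0.232 × 1.471 × 1.069 = 0.3648
σ²_T = Σσ²ᵢ + 2·Σσ_ij = 5.0427 + 2 × 3.4718 = 11.9863
α = (4/3)·(1 − 5.0427/11.9863) = 0.772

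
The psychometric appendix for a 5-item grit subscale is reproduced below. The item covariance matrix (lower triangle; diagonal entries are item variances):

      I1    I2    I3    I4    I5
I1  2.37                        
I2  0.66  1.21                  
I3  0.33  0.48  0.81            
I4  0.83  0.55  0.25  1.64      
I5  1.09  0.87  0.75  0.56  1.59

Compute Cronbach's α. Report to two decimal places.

α = 0.78

Σσᵢ² = 2.37 + 1.21 + 0.81 + 1.64 + 1.59 = 7.62
Sum of the distinct covariances = 6.37
total variance = 7.62 + 2 × 6.37 = 20.36
α = (k/(k−1))·(1 − Σσᵢ²/total variance) = (5/4)·(1 − 7.62/20.36) = 0.78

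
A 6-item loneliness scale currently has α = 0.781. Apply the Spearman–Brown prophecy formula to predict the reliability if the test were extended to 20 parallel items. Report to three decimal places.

predicted reliability = 0.922

Length factor m = 20/6 = 3.3333
α' = m·α / (1 + (m−1)·α)
   = 20/6 × 0.781 / (1 + (20/6 − 1) × 0.781)
   = 2.6033 / 2.8223 = 0.922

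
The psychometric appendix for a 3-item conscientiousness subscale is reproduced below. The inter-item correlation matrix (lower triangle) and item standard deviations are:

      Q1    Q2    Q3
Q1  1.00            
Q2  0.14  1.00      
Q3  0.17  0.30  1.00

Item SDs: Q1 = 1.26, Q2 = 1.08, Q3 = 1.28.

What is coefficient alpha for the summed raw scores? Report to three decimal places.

α = 0.429

Σσ²ᵢ = 1.26² + 1.08² + 1.28² = 4.3924
Covariances σ_ij = r_ij · s_i · s_j:
  σ(Q1,Q2) = 0.14 × 1.26 × 1.08 = 0.1905
  σ(Q1,Q3) = 0.17 × 1.26 × 1.28 = 0.2742
  σ(Q2,Q3) = 0.30 × 1.08 × 1.28 = 0.4147
σ²_T = Σσ²ᵢ + 2·Σσ_ij = 4.3924 + 2 × 0.8794 = 6.1512
α = (3/2)·(1 − 4.3924/6.1512) = 0.429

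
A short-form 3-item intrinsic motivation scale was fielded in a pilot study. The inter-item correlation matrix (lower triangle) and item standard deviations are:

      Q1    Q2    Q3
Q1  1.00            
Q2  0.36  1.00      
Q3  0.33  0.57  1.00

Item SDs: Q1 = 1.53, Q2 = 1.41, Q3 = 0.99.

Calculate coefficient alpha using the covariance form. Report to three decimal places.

Σσ²ᵢ = 1.53² + 1.41² + 0.99² = 5.3091
Covariances σ_ij = r_ij · s_i · s_j:
  σ(Q1,Q2) = 0.36 × 1.53 × 1.41 = 0.7766
  σ(Q1,Q3) = 0.33 × 1.53 × 0.99 = 0.4999
  σ(Q2,Q3) = 0.57 × 1.41 × 0.99 = 0.7957
σ²_T = Σσ²ᵢ + 2·Σσ_ij = 5.3091 + 2 × 2.0722 = 9.4535
α = (3/2)·(1 − 5.3091/9.4535) = 0.658

coefficient alpha = 0.658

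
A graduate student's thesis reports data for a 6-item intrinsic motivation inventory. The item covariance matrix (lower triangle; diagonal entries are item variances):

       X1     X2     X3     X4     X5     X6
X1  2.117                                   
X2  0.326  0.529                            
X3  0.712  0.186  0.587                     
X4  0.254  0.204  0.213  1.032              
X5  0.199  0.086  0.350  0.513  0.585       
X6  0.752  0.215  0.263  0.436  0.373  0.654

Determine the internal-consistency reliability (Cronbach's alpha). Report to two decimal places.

Cronbach's alpha = 0.78

Σσ²ᵢ = 2.117 + 0.529 + 0.587 + 1.032 + 0.585 + 0.654 = 5.504
Σ_{i<j} σ_ij = 5.082
σ²_total = 5.504 + 2 × 5.082 = 15.668
α = (k/(k−1))·(1 − Σσ²ᵢ/σ²_total) = (6/5)·(1 − 5.504/15.668) = 0.78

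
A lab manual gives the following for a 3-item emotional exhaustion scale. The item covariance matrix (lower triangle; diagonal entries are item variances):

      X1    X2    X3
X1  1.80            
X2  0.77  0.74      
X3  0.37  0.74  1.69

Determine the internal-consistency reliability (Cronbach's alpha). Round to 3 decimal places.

Σσ²ᵢ = 1.80 + 0.74 + 1.69 = 4.23
Σ_{i<j} σ_ij = 1.88
σ²_total = 4.23 + 2 × 1.88 = 7.99
α = (k/(k−1))·(1 − Σσ²ᵢ/σ²_total) = (3/2)·(1 − 4.23/7.99) = 0.706

α = 0.706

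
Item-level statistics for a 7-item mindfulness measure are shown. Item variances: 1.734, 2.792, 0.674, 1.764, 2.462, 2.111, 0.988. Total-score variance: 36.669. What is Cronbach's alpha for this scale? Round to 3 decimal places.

sum of item variances = 1.734 + 2.792 + 0.674 + 1.764 + 2.462 + 2.111 + 0.988 = 12.525
α = (k/(k−1))·(1 − sum of item variances/total variance) = (7/6)·(1 − 12.525/36.669) = 0.768

Cronbach's alpha = 0.768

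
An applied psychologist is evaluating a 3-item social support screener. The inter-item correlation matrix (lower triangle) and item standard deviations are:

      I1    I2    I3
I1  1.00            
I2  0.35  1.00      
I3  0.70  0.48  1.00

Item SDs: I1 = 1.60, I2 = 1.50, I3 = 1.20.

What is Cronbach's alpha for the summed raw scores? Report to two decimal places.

Σσ²ᵢ = 1.60² + 1.50² + 1.20² = 6.2500
Covariances σ_ij = r_ij · s_i · s_j:
  σ(I1,I2) = 0.35 × 1.60 × 1.50 = 0.8400
  σ(I1,I3) = 0.70 × 1.60 × 1.20 = 1.3440
  σ(I2,I3) = 0.48 × 1.50 × 1.20 = 0.8640
σ²_T = Σσ²ᵢ + 2·Σσ_ij = 6.2500 + 2 × 3.0480 = 12.3460
α = (3/2)·(1 − 6.2500/12.3460) = 0.74

Cronbach's alpha = 0.74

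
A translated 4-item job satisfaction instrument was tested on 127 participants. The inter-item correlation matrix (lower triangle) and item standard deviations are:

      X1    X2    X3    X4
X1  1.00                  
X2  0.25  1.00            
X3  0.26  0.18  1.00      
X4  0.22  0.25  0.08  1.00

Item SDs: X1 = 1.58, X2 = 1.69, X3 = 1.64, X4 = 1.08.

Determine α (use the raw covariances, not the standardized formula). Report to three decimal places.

Σσ²ᵢ = 1.58² + 1.69² + 1.64² + 1.08² = 9.2085
Covariances σ_ij = r_ij · s_i · s_j:
  σ(X1,X2) = 0.25 × 1.58 × 1.69 = 0.6675
  σ(X1,X3) = 0.26 × 1.58 × 1.64 = 0.6737
  σ(X1,X4) = 0.22 × 1.58 × 1.08 = 0.3754
  σ(X2,X3) = 0.18 × 1.69 × 1.64 = 0.4989
  σ(X2,X4) = 0.25 × 1.69 × 1.08 = 0.4563
  σ(X3,X4) = 0.08 × 1.64 × 1.08 = 0.1417
σ²_T = Σσ²ᵢ + 2·Σσ_ij = 9.2085 + 2 × 2.8135 = 14.8355
α = (4/3)·(1 − 9.2085/14.8355) = 0.506

α = 0.506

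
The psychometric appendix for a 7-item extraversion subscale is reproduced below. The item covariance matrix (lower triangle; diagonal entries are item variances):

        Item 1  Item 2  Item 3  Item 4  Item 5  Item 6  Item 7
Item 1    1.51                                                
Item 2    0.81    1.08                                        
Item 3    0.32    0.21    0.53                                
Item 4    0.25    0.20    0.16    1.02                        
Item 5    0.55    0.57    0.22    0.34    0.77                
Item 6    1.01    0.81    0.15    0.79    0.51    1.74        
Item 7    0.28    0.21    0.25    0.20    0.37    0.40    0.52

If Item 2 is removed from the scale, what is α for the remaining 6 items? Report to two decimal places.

Remaining items: Item 1, Item 3, Item 4, Item 5, Item 6, Item 7 (k = 6).
sum of item variances = 1.51 + 0.53 + 1.02 + 0.77 + 1.74 + 0.52 = 6.09
Var(T) = 6.09 + 2 × 5.80 = 17.69
α (item deleted) = (6/5)·(1 − 6.09/17.69) = 0.79

α = 0.79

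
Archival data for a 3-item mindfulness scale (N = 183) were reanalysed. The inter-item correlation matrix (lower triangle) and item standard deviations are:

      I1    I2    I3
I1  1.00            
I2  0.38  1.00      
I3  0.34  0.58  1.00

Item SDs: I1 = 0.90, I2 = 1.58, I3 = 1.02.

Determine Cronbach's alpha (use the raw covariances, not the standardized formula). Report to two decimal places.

Σσ²ᵢ = 0.90² + 1.58² + 1.02² = 4.3468
Covariances σ_ij = r_ij · s_i · s_j:
  σ(I1,I2) = 0.38 × 0.90 × 1.58 = 0.5404
  σ(I1,I3) = 0.34 × 0.90 × 1.02 = 0.3121
  σ(I2,I3) = 0.58 × 1.58 × 1.02 = 0.9347
σ²_T = Σσ²ᵢ + 2·Σσ_ij = 4.3468 + 2 × 1.7872 = 7.9212
α = (3/2)·(1 − 4.3468/7.9212) = 0.68

Cronbach's alpha = 0.68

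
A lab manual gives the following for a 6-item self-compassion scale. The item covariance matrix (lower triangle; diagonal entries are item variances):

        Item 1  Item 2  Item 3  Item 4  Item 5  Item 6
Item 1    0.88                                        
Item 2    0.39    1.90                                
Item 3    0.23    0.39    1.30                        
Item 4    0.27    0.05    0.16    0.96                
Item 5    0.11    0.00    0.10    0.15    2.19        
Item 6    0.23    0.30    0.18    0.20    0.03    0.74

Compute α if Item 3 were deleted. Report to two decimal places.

Remaining items: Item 1, Item 2, Item 4, Item 5, Item 6 (k = 5).
sum of item variances = 0.88 + 1.90 + 0.96 + 2.19 + 0.74 = 6.67
Var(T) = 6.67 + 2 × 1.73 = 10.13
α (item deleted) = (5/4)·(1 − 6.67/10.13) = 0.43

α = 0.43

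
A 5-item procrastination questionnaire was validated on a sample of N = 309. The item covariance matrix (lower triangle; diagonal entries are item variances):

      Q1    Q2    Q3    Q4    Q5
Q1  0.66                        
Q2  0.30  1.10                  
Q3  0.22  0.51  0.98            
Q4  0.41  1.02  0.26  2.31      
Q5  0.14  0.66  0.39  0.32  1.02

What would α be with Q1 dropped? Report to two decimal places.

α = 0.72

Remaining items: Q2, Q3, Q4, Q5 (k = 4).
Σσ²ᵢ = 1.10 + 0.98 + 2.31 + 1.02 = 5.41
σ²_total = 5.41 + 2 × 3.16 = 11.73
α (item deleted) = (4/3)·(1 − 5.41/11.73) = 0.72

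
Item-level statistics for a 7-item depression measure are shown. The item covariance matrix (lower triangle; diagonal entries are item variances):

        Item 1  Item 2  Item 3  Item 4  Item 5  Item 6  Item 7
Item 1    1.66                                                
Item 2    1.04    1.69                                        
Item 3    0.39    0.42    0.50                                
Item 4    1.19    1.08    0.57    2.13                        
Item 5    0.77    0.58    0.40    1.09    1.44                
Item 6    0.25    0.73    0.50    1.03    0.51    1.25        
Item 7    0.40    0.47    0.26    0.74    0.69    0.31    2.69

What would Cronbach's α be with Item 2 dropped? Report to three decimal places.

Remaining items: Item 1, Item 3, Item 4, Item 5, Item 6, Item 7 (k = 6).
ΣVar(i) = 1.66 + 0.50 + 2.13 + 1.44 + 1.25 + 2.69 = 9.67
σ²_total = 9.67 + 2 × 9.10 = 27.87
α (item deleted) = (6/5)·(1 − 9.67/27.87) = 0.784

α = 0.784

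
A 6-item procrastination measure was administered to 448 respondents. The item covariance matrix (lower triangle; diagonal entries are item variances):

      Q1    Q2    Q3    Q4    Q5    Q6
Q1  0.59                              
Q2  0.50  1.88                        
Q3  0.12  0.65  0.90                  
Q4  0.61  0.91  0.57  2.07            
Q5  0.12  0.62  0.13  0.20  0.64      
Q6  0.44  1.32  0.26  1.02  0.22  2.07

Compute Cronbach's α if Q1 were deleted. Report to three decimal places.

Remaining items: Q2, Q3, Q4, Q5, Q6 (k = 5).
sum of item variances = 1.88 + 0.90 + 2.07 + 0.64 + 2.07 = 7.56
σ²_total = 7.56 + 2 × 5.90 = 19.36
α (item deleted) = (5/4)·(1 − 7.56/19.36) = 0.762

Cronbach's α = 0.762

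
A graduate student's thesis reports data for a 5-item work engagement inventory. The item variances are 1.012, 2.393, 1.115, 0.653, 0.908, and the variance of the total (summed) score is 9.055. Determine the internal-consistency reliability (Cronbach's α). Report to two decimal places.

Σσᵢ² = 1.012 + 2.393 + 1.115 + 0.653 + 0.908 = 6.081
α = (k/(k−1))·(1 − Σσᵢ²/σ²_total) = (5/4)·(1 − 6.081/9.055) = 0.41

Cronbach's α = 0.41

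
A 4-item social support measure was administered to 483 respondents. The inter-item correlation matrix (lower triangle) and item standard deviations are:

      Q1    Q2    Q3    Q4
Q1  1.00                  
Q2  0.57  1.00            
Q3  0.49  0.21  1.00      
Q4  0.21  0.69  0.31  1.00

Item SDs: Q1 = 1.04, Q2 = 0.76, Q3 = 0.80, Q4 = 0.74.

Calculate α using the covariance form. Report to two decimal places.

Σσ²ᵢ = 1.04² + 0.76² + 0.80² + 0.74² = 2.8468
Covariances σ_ij = r_ij · s_i · s_j:
  σ(Q1,Q2) = 0.57 × 1.04 × 0.76 = 0.4505
  σ(Q1,Q3) = 0.49 × 1.04 × 0.80 = 0.4077
  σ(Q1,Q4) = 0.21 × 1.04 × 0.74 = 0.1616
  σ(Q2,Q3) = 0.21 × 0.76 × 0.80 = 0.1277
  σ(Q2,Q4) = 0.69 × 0.76 × 0.74 = 0.3881
  σ(Q3,Q4) = 0.31 × 0.80 × 0.74 = 0.1835
σ²_T = Σσ²ᵢ + 2·Σσ_ij = 2.8468 + 2 × 1.7191 = 6.2850
α = (4/3)·(1 − 2.8468/6.2850) = 0.73

α = 0.73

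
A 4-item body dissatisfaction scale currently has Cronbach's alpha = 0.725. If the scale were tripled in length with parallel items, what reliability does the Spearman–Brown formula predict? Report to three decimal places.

predicted reliability = 0.888

Length factor m = 3
α' = m·α / (1 + (m−1)·α)
   = 3 × 0.725 / (1 + (3 − 1) × 0.725)
   = 2.1750 / 2.4500 = 0.888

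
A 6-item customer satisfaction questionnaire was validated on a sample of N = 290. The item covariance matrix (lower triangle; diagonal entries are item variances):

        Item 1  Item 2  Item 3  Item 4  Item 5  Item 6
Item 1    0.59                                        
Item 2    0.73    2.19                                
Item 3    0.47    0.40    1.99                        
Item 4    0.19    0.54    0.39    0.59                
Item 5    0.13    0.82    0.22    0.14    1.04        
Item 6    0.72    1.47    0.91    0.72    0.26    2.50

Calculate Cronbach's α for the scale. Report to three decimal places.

Σσ²ᵢ = 0.59 + 2.19 + 1.99 + 0.59 + 1.04 + 2.50 = 8.90
Σ_{i<j} σ_ij = 8.11
σ²_T = 8.90 + 2 × 8.11 = 25.12
α = (k/(k−1))·(1 − Σσ²ᵢ/σ²_T) = (6/5)·(1 − 8.90/25.12) = 0.775

α = 0.775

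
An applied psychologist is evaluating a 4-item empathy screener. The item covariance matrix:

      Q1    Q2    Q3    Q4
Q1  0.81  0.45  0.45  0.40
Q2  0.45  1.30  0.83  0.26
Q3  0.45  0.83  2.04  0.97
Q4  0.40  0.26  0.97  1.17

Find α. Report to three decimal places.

α = 0.744

Σσᵢ² = 0.81 + 1.30 + 2.04 + 1.17 = 5.32
Sum of off-diagonal covariances = 3.36
Var(T) = 5.32 + 2 × 3.36 = 12.04
α = (k/(k−1))·(1 − Σσᵢ²/Var(T)) = (4/3)·(1 − 5.32/12.04) = 0.744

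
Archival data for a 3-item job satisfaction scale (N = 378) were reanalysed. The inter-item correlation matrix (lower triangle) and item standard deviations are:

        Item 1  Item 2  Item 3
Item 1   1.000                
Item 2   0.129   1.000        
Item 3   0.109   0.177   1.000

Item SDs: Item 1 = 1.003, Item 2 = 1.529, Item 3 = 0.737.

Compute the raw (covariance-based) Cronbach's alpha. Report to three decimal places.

Σσ²ᵢ = 1.003² + 1.529² + 0.737² = 3.8870
Covariances σ_ij = r_ij · s_i · s_j:
  σ(Item 1,Item 2) = 0.129 × 1.003 × 1.529 = 0.1978
  σ(Item 1,Item 3) = 0.109 × 1.003 × 0.737 = 0.0806
  σ(Item 2,Item 3) = 0.177 × 1.529 × 0.737 = 0.1995
σ²_T = Σσ²ᵢ + 2·Σσ_ij = 3.8870 + 2 × 0.4779 = 4.8428
α = (3/2)·(1 − 3.8870/4.8428) = 0.296

Cronbach's alpha = 0.296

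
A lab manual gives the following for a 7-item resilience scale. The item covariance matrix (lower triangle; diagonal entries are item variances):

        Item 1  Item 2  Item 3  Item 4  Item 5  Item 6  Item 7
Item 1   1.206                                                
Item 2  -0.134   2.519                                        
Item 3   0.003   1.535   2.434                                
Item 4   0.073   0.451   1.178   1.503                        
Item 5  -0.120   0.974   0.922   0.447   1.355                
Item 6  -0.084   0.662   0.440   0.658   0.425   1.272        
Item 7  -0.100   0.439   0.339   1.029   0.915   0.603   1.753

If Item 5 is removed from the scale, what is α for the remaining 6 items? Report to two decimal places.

Remaining items: Item 1, Item 2, Item 3, Item 4, Item 6, Item 7 (k = 6).
ΣVar(i) = 1.206 + 2.519 + 2.434 + 1.503 + 1.272 + 1.753 = 10.687
σ²_total = 10.687 + 2 × 7.092 = 24.871
α (item deleted) = (6/5)·(1 − 10.687/24.871) = 0.68

α = 0.68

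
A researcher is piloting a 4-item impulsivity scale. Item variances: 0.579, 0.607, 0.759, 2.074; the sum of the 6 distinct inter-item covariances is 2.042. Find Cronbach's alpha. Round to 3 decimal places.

Σσᵢ² = 0.579 + 0.607 + 0.759 + 2.074 = 4.019
Sum of distinct covariances = 2.042
σ²_total = Σσᵢ² + 2·Σcov = 4.019 + 2 × 2.042 = 8.103
α = (4/3)·(1 − 4.019/8.103) = 0.672

Cronbach's alpha = 0.672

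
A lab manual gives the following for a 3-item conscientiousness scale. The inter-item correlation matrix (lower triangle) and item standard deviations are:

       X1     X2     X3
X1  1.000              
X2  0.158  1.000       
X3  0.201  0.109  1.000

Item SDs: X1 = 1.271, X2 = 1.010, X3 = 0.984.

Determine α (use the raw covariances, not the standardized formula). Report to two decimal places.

Σσ²ᵢ = 1.271² + 1.010² + 0.984² = 3.6038
Covariances σ_ij = r_ij · s_i · s_j:
  σ(X1,X2) = 0.158 × 1.271 × 1.010 = 0.2028
  σ(X1,X3) = 0.201 × 1.271 × 0.984 = 0.2514
  σ(X2,X3) = 0.109 × 1.010 × 0.984 = 0.1083
σ²_T = Σσ²ᵢ + 2·Σσ_ij = 3.6038 + 2 × 0.5625 = 4.7288
α = (3/2)·(1 − 3.6038/4.7288) = 0.36

α = 0.36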